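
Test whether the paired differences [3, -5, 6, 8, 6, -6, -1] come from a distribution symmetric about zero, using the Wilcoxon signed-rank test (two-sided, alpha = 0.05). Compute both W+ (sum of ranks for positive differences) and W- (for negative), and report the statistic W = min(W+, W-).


Step 1: Drop any zero differences (none here) and take |d_i|.
|d| = [3, 5, 6, 8, 6, 6, 1]
Step 2: Midrank |d_i| (ties get averaged ranks).
ranks: |3|->2, |5|->3, |6|->5, |8|->7, |6|->5, |6|->5, |1|->1
Step 3: Attach original signs; sum ranks with positive sign and with negative sign.
W+ = 2 + 5 + 7 + 5 = 19
W- = 3 + 5 + 1 = 9
(Check: W+ + W- = 28 should equal n(n+1)/2 = 28.)
Step 4: Test statistic W = min(W+, W-) = 9.
Step 5: Ties in |d|, so use the tie-corrected normal approximation.
        E[W] = n(n+1)/4 = 7*8/4 = 14.
        Tie groups: |d|=6 (t=3); sum(t^3 - t) = 24.
        Var[W] = n(n+1)(2n+1)/24 - sum(t^3-t)/48 = 840/24 - 24/48 = 34.5.
        z = (W - E[W]) / sqrt(Var[W]) = (9 - 14) / 5.8737 = -0.8513.
        Two-sided p = 2*Phi(z) = 0.394627.
Step 6: alpha = 0.05. fail to reject H0.

W+ = 19, W- = 9, W = min = 9, p = 0.394627, fail to reject H0.


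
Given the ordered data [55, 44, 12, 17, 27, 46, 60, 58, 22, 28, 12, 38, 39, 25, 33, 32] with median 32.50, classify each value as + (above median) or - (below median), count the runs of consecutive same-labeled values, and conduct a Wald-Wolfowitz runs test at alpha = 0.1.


Step 1: Compute median = 32.50; label A = above, B = below.
Labels in order: AABBBAAABBBAABAB  (n_A = 8, n_B = 8)
Step 2: Count runs R = 8.
Step 3: Under H0 (random ordering), E[R] = 2*n_A*n_B/(n_A+n_B) + 1 = 2*8*8/16 + 1 = 9.0000.
        Var[R] = 2*n_A*n_B*(2*n_A*n_B - n_A - n_B) / ((n_A+n_B)^2 * (n_A+n_B-1)) = 14336/3840 = 3.7333.
        SD[R] = 1.9322.
Step 4: Continuity-corrected z = (R + 0.5 - E[R]) / SD[R] = (8 + 0.5 - 9.0000) / 1.9322 = -0.2588.
Step 5: Two-sided p-value via normal approximation = 2*(1 - Phi(|z|)) = 0.795809.
Step 6: alpha = 0.1. fail to reject H0.

R = 8, z = -0.2588, p = 0.795809, fail to reject H0.


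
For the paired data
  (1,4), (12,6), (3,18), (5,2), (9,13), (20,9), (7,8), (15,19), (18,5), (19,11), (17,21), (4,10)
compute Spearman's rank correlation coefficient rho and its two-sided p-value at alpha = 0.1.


Step 1: Rank x and y separately (midranks; no ties here).
rank(x): 1->1, 12->7, 3->2, 5->4, 9->6, 20->12, 7->5, 15->8, 18->10, 19->11, 17->9, 4->3
rank(y): 4->2, 6->4, 18->10, 2->1, 13->9, 9->6, 8->5, 19->11, 5->3, 11->8, 21->12, 10->7
Step 2: d_i = R_x(i) - R_y(i); compute d_i^2.
  (1-2)^2=1, (7-4)^2=9, (2-10)^2=64, (4-1)^2=9, (6-9)^2=9, (12-6)^2=36, (5-5)^2=0, (8-11)^2=9, (10-3)^2=49, (11-8)^2=9, (9-12)^2=9, (3-7)^2=16
sum(d^2) = 220.
Step 3: rho = 1 - 6*220 / (12*(12^2 - 1)) = 1 - 1320/1716 = 0.230769.
Step 4: Under H0, t = rho * sqrt((n-2)/(1-rho^2)) = 0.7500 ~ t(10).
Step 5: Two-sided p-value from the t-distribution with 10 df = 0.470532.
Step 6: alpha = 0.1. fail to reject H0.

rho = 0.2308, p = 0.470532, fail to reject H0 at alpha = 0.1.


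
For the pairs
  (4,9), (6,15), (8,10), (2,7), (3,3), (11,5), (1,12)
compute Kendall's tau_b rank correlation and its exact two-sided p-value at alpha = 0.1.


Step 1: Enumerate the 21 unordered pairs (i,j) with i<j and classify each by sign(x_j-x_i) * sign(y_j-y_i).
  (1,2):dx=+2,dy=+6->C; (1,3):dx=+4,dy=+1->C; (1,4):dx=-2,dy=-2->C; (1,5):dx=-1,dy=-6->C
  (1,6):dx=+7,dy=-4->D; (1,7):dx=-3,dy=+3->D; (2,3):dx=+2,dy=-5->D; (2,4):dx=-4,dy=-8->C
  (2,5):dx=-3,dy=-12->C; (2,6):dx=+5,dy=-10->D; (2,7):dx=-5,dy=-3->C; (3,4):dx=-6,dy=-3->C
  (3,5):dx=-5,dy=-7->C; (3,6):dx=+3,dy=-5->D; (3,7):dx=-7,dy=+2->D; (4,5):dx=+1,dy=-4->D
  (4,6):dx=+9,dy=-2->D; (4,7):dx=-1,dy=+5->D; (5,6):dx=+8,dy=+2->C; (5,7):dx=-2,dy=+9->D
  (6,7):dx=-10,dy=+7->D
Step 2: C = 10, D = 11, total pairs = 21.
Step 3: tau = (C - D)/(n(n-1)/2) = (10 - 11)/21 = -0.047619.
Step 4: Exact two-sided p-value (enumerate n! = 5040 permutations of y under H0): p = 1.000000.
Step 5: alpha = 0.1. fail to reject H0.

tau_b = -0.0476 (C=10, D=11), p = 1.000000, fail to reject H0.


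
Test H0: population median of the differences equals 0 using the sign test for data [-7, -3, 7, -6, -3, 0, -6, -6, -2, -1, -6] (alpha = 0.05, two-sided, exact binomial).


Step 1: Discard zero differences. Original n = 11; n_eff = number of nonzero differences = 10.
Nonzero differences (with sign): -7, -3, +7, -6, -3, -6, -6, -2, -1, -6
Step 2: Count signs: positive = 1, negative = 9.
Step 3: Under H0: P(positive) = 0.5, so the number of positives S ~ Bin(10, 0.5).
Step 4: Two-sided exact p-value = sum of Bin(10,0.5) probabilities at or below the observed probability = 0.021484.
Step 5: alpha = 0.05. reject H0.

n_eff = 10, pos = 1, neg = 9, p = 0.021484, reject H0.


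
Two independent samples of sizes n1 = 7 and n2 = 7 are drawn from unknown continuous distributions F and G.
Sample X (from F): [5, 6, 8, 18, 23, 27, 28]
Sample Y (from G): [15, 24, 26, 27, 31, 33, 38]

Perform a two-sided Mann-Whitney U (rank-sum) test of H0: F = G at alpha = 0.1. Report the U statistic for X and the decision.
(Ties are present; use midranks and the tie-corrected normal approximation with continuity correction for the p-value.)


Step 1: Combine and sort all 14 observations; assign midranks.
sorted (value, group): (5,X), (6,X), (8,X), (15,Y), (18,X), (23,X), (24,Y), (26,Y), (27,X), (27,Y), (28,X), (31,Y), (33,Y), (38,Y)
ranks: 5->1, 6->2, 8->3, 15->4, 18->5, 23->6, 24->7, 26->8, 27->9.5, 27->9.5, 28->11, 31->12, 33->13, 38->14
Step 2: Rank sum for X: R1 = 1 + 2 + 3 + 5 + 6 + 9.5 + 11 = 37.5.
Step 3: U_X = R1 - n1(n1+1)/2 = 37.5 - 7*8/2 = 37.5 - 28 = 9.5.
       U_Y = n1*n2 - U_X = 49 - 9.5 = 39.5.
Step 4: Ties are present, so use the tie-corrected normal approximation (with continuity correction) for the p-value.
Step 5: p-value = 0.063627; compare to alpha = 0.1. reject H0.

U_X = 9.5, p = 0.063627, reject H0 at alpha = 0.1.


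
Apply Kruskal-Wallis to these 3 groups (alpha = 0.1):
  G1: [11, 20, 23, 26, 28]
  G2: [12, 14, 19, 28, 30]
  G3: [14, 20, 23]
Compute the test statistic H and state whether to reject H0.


Step 1: Combine all N = 13 observations and assign midranks.
sorted (value, group, rank): (11,G1,1), (12,G2,2), (14,G2,3.5), (14,G3,3.5), (19,G2,5), (20,G1,6.5), (20,G3,6.5), (23,G1,8.5), (23,G3,8.5), (26,G1,10), (28,G1,11.5), (28,G2,11.5), (30,G2,13)
Step 2: Sum ranks within each group.
R_1 = 37.5 (n_1 = 5)
R_2 = 35 (n_2 = 5)
R_3 = 18.5 (n_3 = 3)
Step 3: H = 12/(N(N+1)) * sum(R_i^2/n_i) - 3(N+1)
     = 12/(13*14) * (37.5^2/5 + 35^2/5 + 18.5^2/3) - 3*14
     = 0.065934 * 640.333 - 42
     = 0.219780.
Step 4: Ties present; correction factor C = 1 - 24/(13^3 - 13) = 0.989011. Corrected H = 0.219780 / 0.989011 = 0.222222.
Step 5: Under H0, H ~ chi^2(2); p-value = 0.894839.
Step 6: alpha = 0.1. fail to reject H0.

H = 0.2222, df = 2, p = 0.894839, fail to reject H0.


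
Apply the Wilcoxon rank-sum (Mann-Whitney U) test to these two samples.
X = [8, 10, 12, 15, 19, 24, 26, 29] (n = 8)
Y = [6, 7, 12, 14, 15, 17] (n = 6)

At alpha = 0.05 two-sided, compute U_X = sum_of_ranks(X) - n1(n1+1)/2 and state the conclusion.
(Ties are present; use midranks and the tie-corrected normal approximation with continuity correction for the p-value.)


Step 1: Combine and sort all 14 observations; assign midranks.
sorted (value, group): (6,Y), (7,Y), (8,X), (10,X), (12,X), (12,Y), (14,Y), (15,X), (15,Y), (17,Y), (19,X), (24,X), (26,X), (29,X)
ranks: 6->1, 7->2, 8->3, 10->4, 12->5.5, 12->5.5, 14->7, 15->8.5, 15->8.5, 17->10, 19->11, 24->12, 26->13, 29->14
Step 2: Rank sum for X: R1 = 3 + 4 + 5.5 + 8.5 + 11 + 12 + 13 + 14 = 71.
Step 3: U_X = R1 - n1(n1+1)/2 = 71 - 8*9/2 = 71 - 36 = 35.
       U_Y = n1*n2 - U_X = 48 - 35 = 13.
Step 4: Ties are present, so use the tie-corrected normal approximation (with continuity correction) for the p-value.
Step 5: p-value = 0.174295; compare to alpha = 0.05. fail to reject H0.

U_X = 35, p = 0.174295, fail to reject H0 at alpha = 0.05.


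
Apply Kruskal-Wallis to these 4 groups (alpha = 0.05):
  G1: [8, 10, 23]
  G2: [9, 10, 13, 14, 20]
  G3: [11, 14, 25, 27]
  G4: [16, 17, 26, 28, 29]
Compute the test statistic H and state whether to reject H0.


Step 1: Combine all N = 17 observations and assign midranks.
sorted (value, group, rank): (8,G1,1), (9,G2,2), (10,G1,3.5), (10,G2,3.5), (11,G3,5), (13,G2,6), (14,G2,7.5), (14,G3,7.5), (16,G4,9), (17,G4,10), (20,G2,11), (23,G1,12), (25,G3,13), (26,G4,14), (27,G3,15), (28,G4,16), (29,G4,17)
Step 2: Sum ranks within each group.
R_1 = 16.5 (n_1 = 3)
R_2 = 30 (n_2 = 5)
R_3 = 40.5 (n_3 = 4)
R_4 = 66 (n_4 = 5)
Step 3: H = 12/(N(N+1)) * sum(R_i^2/n_i) - 3(N+1)
     = 12/(17*18) * (16.5^2/3 + 30^2/5 + 40.5^2/4 + 66^2/5) - 3*18
     = 0.039216 * 1552.01 - 54
     = 6.863235.
Step 4: Ties present; correction factor C = 1 - 12/(17^3 - 17) = 0.997549. Corrected H = 6.863235 / 0.997549 = 6.880098.
Step 5: Under H0, H ~ chi^2(3); p-value = 0.075819.
Step 6: alpha = 0.05. fail to reject H0.

H = 6.8801, df = 3, p = 0.075819, fail to reject H0.


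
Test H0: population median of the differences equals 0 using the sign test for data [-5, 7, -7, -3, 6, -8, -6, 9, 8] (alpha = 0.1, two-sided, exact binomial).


Step 1: Discard zero differences. Original n = 9; n_eff = number of nonzero differences = 9.
Nonzero differences (with sign): -5, +7, -7, -3, +6, -8, -6, +9, +8
Step 2: Count signs: positive = 4, negative = 5.
Step 3: Under H0: P(positive) = 0.5, so the number of positives S ~ Bin(9, 0.5).
Step 4: Two-sided exact p-value = sum of Bin(9,0.5) probabilities at or below the observed probability = 1.000000.
Step 5: alpha = 0.1. fail to reject H0.

n_eff = 9, pos = 4, neg = 5, p = 1.000000, fail to reject H0.


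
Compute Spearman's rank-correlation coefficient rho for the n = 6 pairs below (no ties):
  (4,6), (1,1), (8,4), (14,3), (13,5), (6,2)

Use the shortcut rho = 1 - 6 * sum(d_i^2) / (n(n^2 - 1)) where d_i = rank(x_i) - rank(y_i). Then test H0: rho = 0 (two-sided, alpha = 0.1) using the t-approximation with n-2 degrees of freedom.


Step 1: Rank x and y separately (midranks; no ties here).
rank(x): 4->2, 1->1, 8->4, 14->6, 13->5, 6->3
rank(y): 6->6, 1->1, 4->4, 3->3, 5->5, 2->2
Step 2: d_i = R_x(i) - R_y(i); compute d_i^2.
  (2-6)^2=16, (1-1)^2=0, (4-4)^2=0, (6-3)^2=9, (5-5)^2=0, (3-2)^2=1
sum(d^2) = 26.
Step 3: rho = 1 - 6*26 / (6*(6^2 - 1)) = 1 - 156/210 = 0.257143.
Step 4: Under H0, t = rho * sqrt((n-2)/(1-rho^2)) = 0.5322 ~ t(4).
Step 5: Two-sided p-value from the t-distribution with 4 df = 0.622787.
Step 6: alpha = 0.1. fail to reject H0.

rho = 0.2571, p = 0.622787, fail to reject H0 at alpha = 0.1.


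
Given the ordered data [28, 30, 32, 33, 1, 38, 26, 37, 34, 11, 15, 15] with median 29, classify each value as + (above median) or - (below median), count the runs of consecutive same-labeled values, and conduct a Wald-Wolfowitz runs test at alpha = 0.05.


Step 1: Compute median = 29; label A = above, B = below.
Labels in order: BAAABABAABBB  (n_A = 6, n_B = 6)
Step 2: Count runs R = 7.
Step 3: Under H0 (random ordering), E[R] = 2*n_A*n_B/(n_A+n_B) + 1 = 2*6*6/12 + 1 = 7.0000.
        Var[R] = 2*n_A*n_B*(2*n_A*n_B - n_A - n_B) / ((n_A+n_B)^2 * (n_A+n_B-1)) = 4320/1584 = 2.7273.
        SD[R] = 1.6514.
Step 4: R = E[R], so z = 0 with no continuity correction.
Step 5: Two-sided p-value via normal approximation = 2*(1 - Phi(|z|)) = 1.000000.
Step 6: alpha = 0.05. fail to reject H0.

R = 7, z = 0.0000, p = 1.000000, fail to reject H0.


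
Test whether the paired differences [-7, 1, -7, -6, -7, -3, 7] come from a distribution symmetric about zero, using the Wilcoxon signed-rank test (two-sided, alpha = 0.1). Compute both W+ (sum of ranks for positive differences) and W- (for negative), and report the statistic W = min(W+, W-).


Step 1: Drop any zero differences (none here) and take |d_i|.
|d| = [7, 1, 7, 6, 7, 3, 7]
Step 2: Midrank |d_i| (ties get averaged ranks).
ranks: |7|->5.5, |1|->1, |7|->5.5, |6|->3, |7|->5.5, |3|->2, |7|->5.5
Step 3: Attach original signs; sum ranks with positive sign and with negative sign.
W+ = 1 + 5.5 = 6.5
W- = 5.5 + 5.5 + 3 + 5.5 + 2 = 21.5
(Check: W+ + W- = 28 should equal n(n+1)/2 = 28.)
Step 4: Test statistic W = min(W+, W-) = 6.5.
Step 5: Ties in |d|, so use the tie-corrected normal approximation.
        E[W] = n(n+1)/4 = 7*8/4 = 14.
        Tie groups: |d|=7 (t=4); sum(t^3 - t) = 60.
        Var[W] = n(n+1)(2n+1)/24 - sum(t^3-t)/48 = 840/24 - 60/48 = 33.75.
        z = (W - E[W]) / sqrt(Var[W]) = (6.5 - 14) / 5.8095 = -1.2910.
        Two-sided p = 2*Phi(z) = 0.196706.
Step 6: alpha = 0.1. fail to reject H0.

W+ = 6.5, W- = 21.5, W = min = 6.5, p = 0.196706, fail to reject H0.


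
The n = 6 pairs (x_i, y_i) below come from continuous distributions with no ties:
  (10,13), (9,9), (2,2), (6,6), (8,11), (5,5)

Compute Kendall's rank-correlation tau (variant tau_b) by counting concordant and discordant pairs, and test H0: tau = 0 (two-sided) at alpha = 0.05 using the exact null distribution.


Step 1: Enumerate the 15 unordered pairs (i,j) with i<j and classify each by sign(x_j-x_i) * sign(y_j-y_i).
  (1,2):dx=-1,dy=-4->C; (1,3):dx=-8,dy=-11->C; (1,4):dx=-4,dy=-7->C; (1,5):dx=-2,dy=-2->C
  (1,6):dx=-5,dy=-8->C; (2,3):dx=-7,dy=-7->C; (2,4):dx=-3,dy=-3->C; (2,5):dx=-1,dy=+2->D
  (2,6):dx=-4,dy=-4->C; (3,4):dx=+4,dy=+4->C; (3,5):dx=+6,dy=+9->C; (3,6):dx=+3,dy=+3->C
  (4,5):dx=+2,dy=+5->C; (4,6):dx=-1,dy=-1->C; (5,6):dx=-3,dy=-6->C
Step 2: C = 14, D = 1, total pairs = 15.
Step 3: tau = (C - D)/(n(n-1)/2) = (14 - 1)/15 = 0.866667.
Step 4: Exact two-sided p-value (enumerate n! = 720 permutations of y under H0): p = 0.016667.
Step 5: alpha = 0.05. reject H0.

tau_b = 0.8667 (C=14, D=1), p = 0.016667, reject H0.


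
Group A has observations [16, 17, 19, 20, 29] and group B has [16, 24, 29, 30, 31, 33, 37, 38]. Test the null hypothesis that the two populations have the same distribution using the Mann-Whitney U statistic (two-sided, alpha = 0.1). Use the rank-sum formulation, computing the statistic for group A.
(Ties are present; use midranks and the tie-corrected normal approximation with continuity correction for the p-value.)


Step 1: Combine and sort all 13 observations; assign midranks.
sorted (value, group): (16,X), (16,Y), (17,X), (19,X), (20,X), (24,Y), (29,X), (29,Y), (30,Y), (31,Y), (33,Y), (37,Y), (38,Y)
ranks: 16->1.5, 16->1.5, 17->3, 19->4, 20->5, 24->6, 29->7.5, 29->7.5, 30->9, 31->10, 33->11, 37->12, 38->13
Step 2: Rank sum for X: R1 = 1.5 + 3 + 4 + 5 + 7.5 = 21.
Step 3: U_X = R1 - n1(n1+1)/2 = 21 - 5*6/2 = 21 - 15 = 6.
       U_Y = n1*n2 - U_X = 40 - 6 = 34.
Step 4: Ties are present, so use the tie-corrected normal approximation (with continuity correction) for the p-value.
Step 5: p-value = 0.047519; compare to alpha = 0.1. reject H0.

U_X = 6, p = 0.047519, reject H0 at alpha = 0.1.


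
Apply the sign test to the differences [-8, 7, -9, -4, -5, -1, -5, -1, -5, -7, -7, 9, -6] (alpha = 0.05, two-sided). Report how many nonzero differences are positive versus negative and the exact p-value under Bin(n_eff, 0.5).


Step 1: Discard zero differences. Original n = 13; n_eff = number of nonzero differences = 13.
Nonzero differences (with sign): -8, +7, -9, -4, -5, -1, -5, -1, -5, -7, -7, +9, -6
Step 2: Count signs: positive = 2, negative = 11.
Step 3: Under H0: P(positive) = 0.5, so the number of positives S ~ Bin(13, 0.5).
Step 4: Two-sided exact p-value = sum of Bin(13,0.5) probabilities at or below the observed probability = 0.022461.
Step 5: alpha = 0.05. reject H0.

n_eff = 13, pos = 2, neg = 11, p = 0.022461, reject H0.


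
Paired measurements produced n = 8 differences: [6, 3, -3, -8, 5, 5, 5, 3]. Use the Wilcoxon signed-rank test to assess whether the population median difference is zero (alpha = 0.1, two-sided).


Step 1: Drop any zero differences (none here) and take |d_i|.
|d| = [6, 3, 3, 8, 5, 5, 5, 3]
Step 2: Midrank |d_i| (ties get averaged ranks).
ranks: |6|->7, |3|->2, |3|->2, |8|->8, |5|->5, |5|->5, |5|->5, |3|->2
Step 3: Attach original signs; sum ranks with positive sign and with negative sign.
W+ = 7 + 2 + 5 + 5 + 5 + 2 = 26
W- = 2 + 8 = 10
(Check: W+ + W- = 36 should equal n(n+1)/2 = 36.)
Step 4: Test statistic W = min(W+, W-) = 10.
Step 5: Ties in |d|, so use the tie-corrected normal approximation.
        E[W] = n(n+1)/4 = 8*9/4 = 18.
        Tie groups: |d|=3 (t=3), |d|=5 (t=3); sum(t^3 - t) = 48.
        Var[W] = n(n+1)(2n+1)/24 - sum(t^3-t)/48 = 1224/24 - 48/48 = 50.
        z = (W - E[W]) / sqrt(Var[W]) = (10 - 18) / 7.0711 = -1.1314.
        Two-sided p = 2*Phi(z) = 0.257899.
Step 6: alpha = 0.1. fail to reject H0.

W+ = 26, W- = 10, W = min = 10, p = 0.257899, fail to reject H0.


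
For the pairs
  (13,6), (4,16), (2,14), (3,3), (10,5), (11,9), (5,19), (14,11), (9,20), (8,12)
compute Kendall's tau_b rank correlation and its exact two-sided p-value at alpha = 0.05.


Step 1: Enumerate the 45 unordered pairs (i,j) with i<j and classify each by sign(x_j-x_i) * sign(y_j-y_i).
  (1,2):dx=-9,dy=+10->D; (1,3):dx=-11,dy=+8->D; (1,4):dx=-10,dy=-3->C; (1,5):dx=-3,dy=-1->C
  (1,6):dx=-2,dy=+3->D; (1,7):dx=-8,dy=+13->D; (1,8):dx=+1,dy=+5->C; (1,9):dx=-4,dy=+14->D
  (1,10):dx=-5,dy=+6->D; (2,3):dx=-2,dy=-2->C; (2,4):dx=-1,dy=-13->C; (2,5):dx=+6,dy=-11->D
  (2,6):dx=+7,dy=-7->D; (2,7):dx=+1,dy=+3->C; (2,8):dx=+10,dy=-5->D; (2,9):dx=+5,dy=+4->C
  (2,10):dx=+4,dy=-4->D; (3,4):dx=+1,dy=-11->D; (3,5):dx=+8,dy=-9->D; (3,6):dx=+9,dy=-5->D
  (3,7):dx=+3,dy=+5->C; (3,8):dx=+12,dy=-3->D; (3,9):dx=+7,dy=+6->C; (3,10):dx=+6,dy=-2->D
  (4,5):dx=+7,dy=+2->C; (4,6):dx=+8,dy=+6->C; (4,7):dx=+2,dy=+16->C; (4,8):dx=+11,dy=+8->C
  (4,9):dx=+6,dy=+17->C; (4,10):dx=+5,dy=+9->C; (5,6):dx=+1,dy=+4->C; (5,7):dx=-5,dy=+14->D
  (5,8):dx=+4,dy=+6->C; (5,9):dx=-1,dy=+15->D; (5,10):dx=-2,dy=+7->D; (6,7):dx=-6,dy=+10->D
  (6,8):dx=+3,dy=+2->C; (6,9):dx=-2,dy=+11->D; (6,10):dx=-3,dy=+3->D; (7,8):dx=+9,dy=-8->D
  (7,9):dx=+4,dy=+1->C; (7,10):dx=+3,dy=-7->D; (8,9):dx=-5,dy=+9->D; (8,10):dx=-6,dy=+1->D
  (9,10):dx=-1,dy=-8->C
Step 2: C = 20, D = 25, total pairs = 45.
Step 3: tau = (C - D)/(n(n-1)/2) = (20 - 25)/45 = -0.111111.
Step 4: Exact two-sided p-value (enumerate n! = 3628800 permutations of y under H0): p = 0.727490.
Step 5: alpha = 0.05. fail to reject H0.

tau_b = -0.1111 (C=20, D=25), p = 0.727490, fail to reject H0.


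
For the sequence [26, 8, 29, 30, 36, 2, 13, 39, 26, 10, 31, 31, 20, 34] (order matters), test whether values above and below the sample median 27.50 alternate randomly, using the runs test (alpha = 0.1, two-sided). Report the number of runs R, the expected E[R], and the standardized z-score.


Step 1: Compute median = 27.50; label A = above, B = below.
Labels in order: BBAAABBABBAABA  (n_A = 7, n_B = 7)
Step 2: Count runs R = 8.
Step 3: Under H0 (random ordering), E[R] = 2*n_A*n_B/(n_A+n_B) + 1 = 2*7*7/14 + 1 = 8.0000.
        Var[R] = 2*n_A*n_B*(2*n_A*n_B - n_A - n_B) / ((n_A+n_B)^2 * (n_A+n_B-1)) = 8232/2548 = 3.2308.
        SD[R] = 1.7974.
Step 4: R = E[R], so z = 0 with no continuity correction.
Step 5: Two-sided p-value via normal approximation = 2*(1 - Phi(|z|)) = 1.000000.
Step 6: alpha = 0.1. fail to reject H0.

R = 8, z = 0.0000, p = 1.000000, fail to reject H0.


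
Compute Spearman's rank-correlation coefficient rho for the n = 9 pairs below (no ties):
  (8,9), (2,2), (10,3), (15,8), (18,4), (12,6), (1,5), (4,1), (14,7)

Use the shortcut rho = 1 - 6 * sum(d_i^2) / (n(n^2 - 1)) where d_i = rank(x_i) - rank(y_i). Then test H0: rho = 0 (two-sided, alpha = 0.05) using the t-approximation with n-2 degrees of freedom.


Step 1: Rank x and y separately (midranks; no ties here).
rank(x): 8->4, 2->2, 10->5, 15->8, 18->9, 12->6, 1->1, 4->3, 14->7
rank(y): 9->9, 2->2, 3->3, 8->8, 4->4, 6->6, 5->5, 1->1, 7->7
Step 2: d_i = R_x(i) - R_y(i); compute d_i^2.
  (4-9)^2=25, (2-2)^2=0, (5-3)^2=4, (8-8)^2=0, (9-4)^2=25, (6-6)^2=0, (1-5)^2=16, (3-1)^2=4, (7-7)^2=0
sum(d^2) = 74.
Step 3: rho = 1 - 6*74 / (9*(9^2 - 1)) = 1 - 444/720 = 0.383333.
Step 4: Under H0, t = rho * sqrt((n-2)/(1-rho^2)) = 1.0981 ~ t(7).
Step 5: Two-sided p-value from the t-distribution with 7 df = 0.308495.
Step 6: alpha = 0.05. fail to reject H0.

rho = 0.3833, p = 0.308495, fail to reject H0 at alpha = 0.05.


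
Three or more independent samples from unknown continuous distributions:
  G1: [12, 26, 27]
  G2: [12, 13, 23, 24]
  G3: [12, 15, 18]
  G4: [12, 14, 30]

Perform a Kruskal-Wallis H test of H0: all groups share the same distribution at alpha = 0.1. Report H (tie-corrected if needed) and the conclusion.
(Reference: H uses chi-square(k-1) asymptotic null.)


Step 1: Combine all N = 13 observations and assign midranks.
sorted (value, group, rank): (12,G1,2.5), (12,G2,2.5), (12,G3,2.5), (12,G4,2.5), (13,G2,5), (14,G4,6), (15,G3,7), (18,G3,8), (23,G2,9), (24,G2,10), (26,G1,11), (27,G1,12), (30,G4,13)
Step 2: Sum ranks within each group.
R_1 = 25.5 (n_1 = 3)
R_2 = 26.5 (n_2 = 4)
R_3 = 17.5 (n_3 = 3)
R_4 = 21.5 (n_4 = 3)
Step 3: H = 12/(N(N+1)) * sum(R_i^2/n_i) - 3(N+1)
     = 12/(13*14) * (25.5^2/3 + 26.5^2/4 + 17.5^2/3 + 21.5^2/3) - 3*14
     = 0.065934 * 648.479 - 42
     = 0.756868.
Step 4: Ties present; correction factor C = 1 - 60/(13^3 - 13) = 0.972527. Corrected H = 0.756868 / 0.972527 = 0.778249.
Step 5: Under H0, H ~ chi^2(3); p-value = 0.854662.
Step 6: alpha = 0.1. fail to reject H0.

H = 0.7782, df = 3, p = 0.854662, fail to reject H0.


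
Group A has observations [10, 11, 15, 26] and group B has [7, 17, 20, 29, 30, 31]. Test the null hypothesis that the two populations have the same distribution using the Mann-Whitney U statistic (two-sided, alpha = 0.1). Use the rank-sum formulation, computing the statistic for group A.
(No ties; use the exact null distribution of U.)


Step 1: Combine and sort all 10 observations; assign midranks.
sorted (value, group): (7,Y), (10,X), (11,X), (15,X), (17,Y), (20,Y), (26,X), (29,Y), (30,Y), (31,Y)
ranks: 7->1, 10->2, 11->3, 15->4, 17->5, 20->6, 26->7, 29->8, 30->9, 31->10
Step 2: Rank sum for X: R1 = 2 + 3 + 4 + 7 = 16.
Step 3: U_X = R1 - n1(n1+1)/2 = 16 - 4*5/2 = 16 - 10 = 6.
       U_Y = n1*n2 - U_X = 24 - 6 = 18.
Step 4: No ties, so the exact null distribution of U (based on enumerating the C(10,4) = 210 equally likely rank assignments) gives the two-sided p-value.
Step 5: p-value = 0.257143; compare to alpha = 0.1. fail to reject H0.

U_X = 6, p = 0.257143, fail to reject H0 at alpha = 0.1.


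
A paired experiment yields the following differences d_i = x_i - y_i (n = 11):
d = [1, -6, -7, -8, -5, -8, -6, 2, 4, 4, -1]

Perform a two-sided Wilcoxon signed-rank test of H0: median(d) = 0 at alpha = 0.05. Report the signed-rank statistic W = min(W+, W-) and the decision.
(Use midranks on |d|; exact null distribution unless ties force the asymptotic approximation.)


Step 1: Drop any zero differences (none here) and take |d_i|.
|d| = [1, 6, 7, 8, 5, 8, 6, 2, 4, 4, 1]
Step 2: Midrank |d_i| (ties get averaged ranks).
ranks: |1|->1.5, |6|->7.5, |7|->9, |8|->10.5, |5|->6, |8|->10.5, |6|->7.5, |2|->3, |4|->4.5, |4|->4.5, |1|->1.5
Step 3: Attach original signs; sum ranks with positive sign and with negative sign.
W+ = 1.5 + 3 + 4.5 + 4.5 = 13.5
W- = 7.5 + 9 + 10.5 + 6 + 10.5 + 7.5 + 1.5 = 52.5
(Check: W+ + W- = 66 should equal n(n+1)/2 = 66.)
Step 4: Test statistic W = min(W+, W-) = 13.5.
Step 5: Ties in |d|, so use the tie-corrected normal approximation.
        E[W] = n(n+1)/4 = 11*12/4 = 33.
        Tie groups: |d|=1 (t=2), |d|=4 (t=2), |d|=6 (t=2), |d|=8 (t=2); sum(t^3 - t) = 24.
        Var[W] = n(n+1)(2n+1)/24 - sum(t^3-t)/48 = 3036/24 - 24/48 = 126.
        z = (W - E[W]) / sqrt(Var[W]) = (13.5 - 33) / 11.2250 = -1.7372.
        Two-sided p = 2*Phi(z) = 0.082352.
Step 6: alpha = 0.05. fail to reject H0.

W+ = 13.5, W- = 52.5, W = min = 13.5, p = 0.082352, fail to reject H0.


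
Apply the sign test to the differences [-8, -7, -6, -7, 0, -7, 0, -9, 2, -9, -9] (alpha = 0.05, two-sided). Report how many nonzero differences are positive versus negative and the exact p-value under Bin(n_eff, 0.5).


Step 1: Discard zero differences. Original n = 11; n_eff = number of nonzero differences = 9.
Nonzero differences (with sign): -8, -7, -6, -7, -7, -9, +2, -9, -9
Step 2: Count signs: positive = 1, negative = 8.
Step 3: Under H0: P(positive) = 0.5, so the number of positives S ~ Bin(9, 0.5).
Step 4: Two-sided exact p-value = sum of Bin(9,0.5) probabilities at or below the observed probability = 0.039062.
Step 5: alpha = 0.05. reject H0.

n_eff = 9, pos = 1, neg = 8, p = 0.039062, reject H0.


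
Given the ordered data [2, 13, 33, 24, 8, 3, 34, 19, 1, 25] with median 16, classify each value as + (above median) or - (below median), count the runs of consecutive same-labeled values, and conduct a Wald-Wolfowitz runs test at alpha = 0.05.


Step 1: Compute median = 16; label A = above, B = below.
Labels in order: BBAABBAABA  (n_A = 5, n_B = 5)
Step 2: Count runs R = 6.
Step 3: Under H0 (random ordering), E[R] = 2*n_A*n_B/(n_A+n_B) + 1 = 2*5*5/10 + 1 = 6.0000.
        Var[R] = 2*n_A*n_B*(2*n_A*n_B - n_A - n_B) / ((n_A+n_B)^2 * (n_A+n_B-1)) = 2000/900 = 2.2222.
        SD[R] = 1.4907.
Step 4: R = E[R], so z = 0 with no continuity correction.
Step 5: Two-sided p-value via normal approximation = 2*(1 - Phi(|z|)) = 1.000000.
Step 6: alpha = 0.05. fail to reject H0.

R = 6, z = 0.0000, p = 1.000000, fail to reject H0.


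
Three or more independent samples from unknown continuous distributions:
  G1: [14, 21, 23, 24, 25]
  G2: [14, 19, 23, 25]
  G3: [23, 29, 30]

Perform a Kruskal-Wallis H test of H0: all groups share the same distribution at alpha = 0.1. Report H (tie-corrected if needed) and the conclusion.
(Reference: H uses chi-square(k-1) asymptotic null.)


Step 1: Combine all N = 12 observations and assign midranks.
sorted (value, group, rank): (14,G1,1.5), (14,G2,1.5), (19,G2,3), (21,G1,4), (23,G1,6), (23,G2,6), (23,G3,6), (24,G1,8), (25,G1,9.5), (25,G2,9.5), (29,G3,11), (30,G3,12)
Step 2: Sum ranks within each group.
R_1 = 29 (n_1 = 5)
R_2 = 20 (n_2 = 4)
R_3 = 29 (n_3 = 3)
Step 3: H = 12/(N(N+1)) * sum(R_i^2/n_i) - 3(N+1)
     = 12/(12*13) * (29^2/5 + 20^2/4 + 29^2/3) - 3*13
     = 0.076923 * 548.533 - 39
     = 3.194872.
Step 4: Ties present; correction factor C = 1 - 36/(12^3 - 12) = 0.979021. Corrected H = 3.194872 / 0.979021 = 3.263333.
Step 5: Under H0, H ~ chi^2(2); p-value = 0.195603.
Step 6: alpha = 0.1. fail to reject H0.

H = 3.2633, df = 2, p = 0.195603, fail to reject H0.


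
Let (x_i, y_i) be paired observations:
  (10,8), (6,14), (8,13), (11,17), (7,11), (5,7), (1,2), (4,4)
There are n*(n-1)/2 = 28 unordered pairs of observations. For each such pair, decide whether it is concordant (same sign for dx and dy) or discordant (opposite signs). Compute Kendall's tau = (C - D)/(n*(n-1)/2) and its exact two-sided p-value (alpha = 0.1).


Step 1: Enumerate the 28 unordered pairs (i,j) with i<j and classify each by sign(x_j-x_i) * sign(y_j-y_i).
  (1,2):dx=-4,dy=+6->D; (1,3):dx=-2,dy=+5->D; (1,4):dx=+1,dy=+9->C; (1,5):dx=-3,dy=+3->D
  (1,6):dx=-5,dy=-1->C; (1,7):dx=-9,dy=-6->C; (1,8):dx=-6,dy=-4->C; (2,3):dx=+2,dy=-1->D
  (2,4):dx=+5,dy=+3->C; (2,5):dx=+1,dy=-3->D; (2,6):dx=-1,dy=-7->C; (2,7):dx=-5,dy=-12->C
  (2,8):dx=-2,dy=-10->C; (3,4):dx=+3,dy=+4->C; (3,5):dx=-1,dy=-2->C; (3,6):dx=-3,dy=-6->C
  (3,7):dx=-7,dy=-11->C; (3,8):dx=-4,dy=-9->C; (4,5):dx=-4,dy=-6->C; (4,6):dx=-6,dy=-10->C
  (4,7):dx=-10,dy=-15->C; (4,8):dx=-7,dy=-13->C; (5,6):dx=-2,dy=-4->C; (5,7):dx=-6,dy=-9->C
  (5,8):dx=-3,dy=-7->C; (6,7):dx=-4,dy=-5->C; (6,8):dx=-1,dy=-3->C; (7,8):dx=+3,dy=+2->C
Step 2: C = 23, D = 5, total pairs = 28.
Step 3: tau = (C - D)/(n(n-1)/2) = (23 - 5)/28 = 0.642857.
Step 4: Exact two-sided p-value (enumerate n! = 40320 permutations of y under H0): p = 0.031151.
Step 5: alpha = 0.1. reject H0.

tau_b = 0.6429 (C=23, D=5), p = 0.031151, reject H0.


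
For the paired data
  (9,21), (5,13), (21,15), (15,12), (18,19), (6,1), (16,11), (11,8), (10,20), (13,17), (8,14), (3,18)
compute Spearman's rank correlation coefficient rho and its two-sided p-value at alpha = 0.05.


Step 1: Rank x and y separately (midranks; no ties here).
rank(x): 9->5, 5->2, 21->12, 15->9, 18->11, 6->3, 16->10, 11->7, 10->6, 13->8, 8->4, 3->1
rank(y): 21->12, 13->5, 15->7, 12->4, 19->10, 1->1, 11->3, 8->2, 20->11, 17->8, 14->6, 18->9
Step 2: d_i = R_x(i) - R_y(i); compute d_i^2.
  (5-12)^2=49, (2-5)^2=9, (12-7)^2=25, (9-4)^2=25, (11-10)^2=1, (3-1)^2=4, (10-3)^2=49, (7-2)^2=25, (6-11)^2=25, (8-8)^2=0, (4-6)^2=4, (1-9)^2=64
sum(d^2) = 280.
Step 3: rho = 1 - 6*280 / (12*(12^2 - 1)) = 1 - 1680/1716 = 0.020979.
Step 4: Under H0, t = rho * sqrt((n-2)/(1-rho^2)) = 0.0664 ~ t(10).
Step 5: Two-sided p-value from the t-distribution with 10 df = 0.948402.
Step 6: alpha = 0.05. fail to reject H0.

rho = 0.0210, p = 0.948402, fail to reject H0 at alpha = 0.05.


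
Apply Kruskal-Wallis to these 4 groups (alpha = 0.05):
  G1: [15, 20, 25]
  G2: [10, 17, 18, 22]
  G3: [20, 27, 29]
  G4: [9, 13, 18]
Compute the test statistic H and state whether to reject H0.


Step 1: Combine all N = 13 observations and assign midranks.
sorted (value, group, rank): (9,G4,1), (10,G2,2), (13,G4,3), (15,G1,4), (17,G2,5), (18,G2,6.5), (18,G4,6.5), (20,G1,8.5), (20,G3,8.5), (22,G2,10), (25,G1,11), (27,G3,12), (29,G3,13)
Step 2: Sum ranks within each group.
R_1 = 23.5 (n_1 = 3)
R_2 = 23.5 (n_2 = 4)
R_3 = 33.5 (n_3 = 3)
R_4 = 10.5 (n_4 = 3)
Step 3: H = 12/(N(N+1)) * sum(R_i^2/n_i) - 3(N+1)
     = 12/(13*14) * (23.5^2/3 + 23.5^2/4 + 33.5^2/3 + 10.5^2/3) - 3*14
     = 0.065934 * 732.979 - 42
     = 6.328297.
Step 4: Ties present; correction factor C = 1 - 12/(13^3 - 13) = 0.994505. Corrected H = 6.328297 / 0.994505 = 6.363260.
Step 5: Under H0, H ~ chi^2(3); p-value = 0.095214.
Step 6: alpha = 0.05. fail to reject H0.

H = 6.3633, df = 3, p = 0.095214, fail to reject H0.


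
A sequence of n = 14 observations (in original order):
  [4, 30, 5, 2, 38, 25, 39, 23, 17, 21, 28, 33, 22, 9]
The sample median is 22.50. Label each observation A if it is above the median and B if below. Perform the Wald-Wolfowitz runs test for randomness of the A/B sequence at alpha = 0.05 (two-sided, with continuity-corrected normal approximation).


Step 1: Compute median = 22.50; label A = above, B = below.
Labels in order: BABBAAAABBAABB  (n_A = 7, n_B = 7)
Step 2: Count runs R = 7.
Step 3: Under H0 (random ordering), E[R] = 2*n_A*n_B/(n_A+n_B) + 1 = 2*7*7/14 + 1 = 8.0000.
        Var[R] = 2*n_A*n_B*(2*n_A*n_B - n_A - n_B) / ((n_A+n_B)^2 * (n_A+n_B-1)) = 8232/2548 = 3.2308.
        SD[R] = 1.7974.
Step 4: Continuity-corrected z = (R + 0.5 - E[R]) / SD[R] = (7 + 0.5 - 8.0000) / 1.7974 = -0.2782.
Step 5: Two-sided p-value via normal approximation = 2*(1 - Phi(|z|)) = 0.780879.
Step 6: alpha = 0.05. fail to reject H0.

R = 7, z = -0.2782, p = 0.780879, fail to reject H0.


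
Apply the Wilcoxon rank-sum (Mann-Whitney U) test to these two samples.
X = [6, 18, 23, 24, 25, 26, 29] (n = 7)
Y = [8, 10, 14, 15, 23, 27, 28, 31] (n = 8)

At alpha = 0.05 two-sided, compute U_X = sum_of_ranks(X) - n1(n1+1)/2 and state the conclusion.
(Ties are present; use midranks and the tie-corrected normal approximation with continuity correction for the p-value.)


Step 1: Combine and sort all 15 observations; assign midranks.
sorted (value, group): (6,X), (8,Y), (10,Y), (14,Y), (15,Y), (18,X), (23,X), (23,Y), (24,X), (25,X), (26,X), (27,Y), (28,Y), (29,X), (31,Y)
ranks: 6->1, 8->2, 10->3, 14->4, 15->5, 18->6, 23->7.5, 23->7.5, 24->9, 25->10, 26->11, 27->12, 28->13, 29->14, 31->15
Step 2: Rank sum for X: R1 = 1 + 6 + 7.5 + 9 + 10 + 11 + 14 = 58.5.
Step 3: U_X = R1 - n1(n1+1)/2 = 58.5 - 7*8/2 = 58.5 - 28 = 30.5.
       U_Y = n1*n2 - U_X = 56 - 30.5 = 25.5.
Step 4: Ties are present, so use the tie-corrected normal approximation (with continuity correction) for the p-value.
Step 5: p-value = 0.816801; compare to alpha = 0.05. fail to reject H0.

U_X = 30.5, p = 0.816801, fail to reject H0 at alpha = 0.05.


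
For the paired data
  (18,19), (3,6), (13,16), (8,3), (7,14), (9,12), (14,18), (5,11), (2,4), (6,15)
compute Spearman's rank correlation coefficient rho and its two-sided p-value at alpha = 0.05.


Step 1: Rank x and y separately (midranks; no ties here).
rank(x): 18->10, 3->2, 13->8, 8->6, 7->5, 9->7, 14->9, 5->3, 2->1, 6->4
rank(y): 19->10, 6->3, 16->8, 3->1, 14->6, 12->5, 18->9, 11->4, 4->2, 15->7
Step 2: d_i = R_x(i) - R_y(i); compute d_i^2.
  (10-10)^2=0, (2-3)^2=1, (8-8)^2=0, (6-1)^2=25, (5-6)^2=1, (7-5)^2=4, (9-9)^2=0, (3-4)^2=1, (1-2)^2=1, (4-7)^2=9
sum(d^2) = 42.
Step 3: rho = 1 - 6*42 / (10*(10^2 - 1)) = 1 - 252/990 = 0.745455.
Step 4: Under H0, t = rho * sqrt((n-2)/(1-rho^2)) = 3.1632 ~ t(8).
Step 5: Two-sided p-value from the t-distribution with 8 df = 0.013330.
Step 6: alpha = 0.05. reject H0.

rho = 0.7455, p = 0.013330, reject H0 at alpha = 0.05.


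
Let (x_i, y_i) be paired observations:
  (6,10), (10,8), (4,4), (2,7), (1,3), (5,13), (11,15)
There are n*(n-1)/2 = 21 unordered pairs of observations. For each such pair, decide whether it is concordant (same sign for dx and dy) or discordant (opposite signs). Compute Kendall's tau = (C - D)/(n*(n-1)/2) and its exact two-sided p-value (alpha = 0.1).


Step 1: Enumerate the 21 unordered pairs (i,j) with i<j and classify each by sign(x_j-x_i) * sign(y_j-y_i).
  (1,2):dx=+4,dy=-2->D; (1,3):dx=-2,dy=-6->C; (1,4):dx=-4,dy=-3->C; (1,5):dx=-5,dy=-7->C
  (1,6):dx=-1,dy=+3->D; (1,7):dx=+5,dy=+5->C; (2,3):dx=-6,dy=-4->C; (2,4):dx=-8,dy=-1->C
  (2,5):dx=-9,dy=-5->C; (2,6):dx=-5,dy=+5->D; (2,7):dx=+1,dy=+7->C; (3,4):dx=-2,dy=+3->D
  (3,5):dx=-3,dy=-1->C; (3,6):dx=+1,dy=+9->C; (3,7):dx=+7,dy=+11->C; (4,5):dx=-1,dy=-4->C
  (4,6):dx=+3,dy=+6->C; (4,7):dx=+9,dy=+8->C; (5,6):dx=+4,dy=+10->C; (5,7):dx=+10,dy=+12->C
  (6,7):dx=+6,dy=+2->C
Step 2: C = 17, D = 4, total pairs = 21.
Step 3: tau = (C - D)/(n(n-1)/2) = (17 - 4)/21 = 0.619048.
Step 4: Exact two-sided p-value (enumerate n! = 5040 permutations of y under H0): p = 0.069048.
Step 5: alpha = 0.1. reject H0.

tau_b = 0.6190 (C=17, D=4), p = 0.069048, reject H0.


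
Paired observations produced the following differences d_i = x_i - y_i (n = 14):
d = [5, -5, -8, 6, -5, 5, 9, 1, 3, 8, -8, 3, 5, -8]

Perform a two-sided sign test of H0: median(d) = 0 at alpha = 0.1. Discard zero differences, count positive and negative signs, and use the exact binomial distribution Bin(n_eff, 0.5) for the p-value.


Step 1: Discard zero differences. Original n = 14; n_eff = number of nonzero differences = 14.
Nonzero differences (with sign): +5, -5, -8, +6, -5, +5, +9, +1, +3, +8, -8, +3, +5, -8
Step 2: Count signs: positive = 9, negative = 5.
Step 3: Under H0: P(positive) = 0.5, so the number of positives S ~ Bin(14, 0.5).
Step 4: Two-sided exact p-value = sum of Bin(14,0.5) probabilities at or below the observed probability = 0.423950.
Step 5: alpha = 0.1. fail to reject H0.

n_eff = 14, pos = 9, neg = 5, p = 0.423950, fail to reject H0.


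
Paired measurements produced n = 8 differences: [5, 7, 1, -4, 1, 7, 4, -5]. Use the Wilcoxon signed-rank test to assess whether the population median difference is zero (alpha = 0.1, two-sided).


Step 1: Drop any zero differences (none here) and take |d_i|.
|d| = [5, 7, 1, 4, 1, 7, 4, 5]
Step 2: Midrank |d_i| (ties get averaged ranks).
ranks: |5|->5.5, |7|->7.5, |1|->1.5, |4|->3.5, |1|->1.5, |7|->7.5, |4|->3.5, |5|->5.5
Step 3: Attach original signs; sum ranks with positive sign and with negative sign.
W+ = 5.5 + 7.5 + 1.5 + 1.5 + 7.5 + 3.5 = 27
W- = 3.5 + 5.5 = 9
(Check: W+ + W- = 36 should equal n(n+1)/2 = 36.)
Step 4: Test statistic W = min(W+, W-) = 9.
Step 5: Ties in |d|, so use the tie-corrected normal approximation.
        E[W] = n(n+1)/4 = 8*9/4 = 18.
        Tie groups: |d|=1 (t=2), |d|=4 (t=2), |d|=5 (t=2), |d|=7 (t=2); sum(t^3 - t) = 24.
        Var[W] = n(n+1)(2n+1)/24 - sum(t^3-t)/48 = 1224/24 - 24/48 = 50.5.
        z = (W - E[W]) / sqrt(Var[W]) = (9 - 18) / 7.1063 = -1.2665.
        Two-sided p = 2*Phi(z) = 0.205343.
Step 6: alpha = 0.1. fail to reject H0.

W+ = 27, W- = 9, W = min = 9, p = 0.205343, fail to reject H0.


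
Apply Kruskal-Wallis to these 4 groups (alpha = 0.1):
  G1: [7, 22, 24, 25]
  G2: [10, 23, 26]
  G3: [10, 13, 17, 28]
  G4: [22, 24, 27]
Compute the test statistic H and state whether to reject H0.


Step 1: Combine all N = 14 observations and assign midranks.
sorted (value, group, rank): (7,G1,1), (10,G2,2.5), (10,G3,2.5), (13,G3,4), (17,G3,5), (22,G1,6.5), (22,G4,6.5), (23,G2,8), (24,G1,9.5), (24,G4,9.5), (25,G1,11), (26,G2,12), (27,G4,13), (28,G3,14)
Step 2: Sum ranks within each group.
R_1 = 28 (n_1 = 4)
R_2 = 22.5 (n_2 = 3)
R_3 = 25.5 (n_3 = 4)
R_4 = 29 (n_4 = 3)
Step 3: H = 12/(N(N+1)) * sum(R_i^2/n_i) - 3(N+1)
     = 12/(14*15) * (28^2/4 + 22.5^2/3 + 25.5^2/4 + 29^2/3) - 3*15
     = 0.057143 * 807.646 - 45
     = 1.151190.
Step 4: Ties present; correction factor C = 1 - 18/(14^3 - 14) = 0.993407. Corrected H = 1.151190 / 0.993407 = 1.158831.
Step 5: Under H0, H ~ chi^2(3); p-value = 0.762894.
Step 6: alpha = 0.1. fail to reject H0.

H = 1.1588, df = 3, p = 0.762894, fail to reject H0.


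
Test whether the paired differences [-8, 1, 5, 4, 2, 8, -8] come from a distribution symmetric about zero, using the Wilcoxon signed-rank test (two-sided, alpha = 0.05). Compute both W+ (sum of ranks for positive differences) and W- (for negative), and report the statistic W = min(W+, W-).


Step 1: Drop any zero differences (none here) and take |d_i|.
|d| = [8, 1, 5, 4, 2, 8, 8]
Step 2: Midrank |d_i| (ties get averaged ranks).
ranks: |8|->6, |1|->1, |5|->4, |4|->3, |2|->2, |8|->6, |8|->6
Step 3: Attach original signs; sum ranks with positive sign and with negative sign.
W+ = 1 + 4 + 3 + 2 + 6 = 16
W- = 6 + 6 = 12
(Check: W+ + W- = 28 should equal n(n+1)/2 = 28.)
Step 4: Test statistic W = min(W+, W-) = 12.
Step 5: Ties in |d|, so use the tie-corrected normal approximation.
        E[W] = n(n+1)/4 = 7*8/4 = 14.
        Tie groups: |d|=8 (t=3); sum(t^3 - t) = 24.
        Var[W] = n(n+1)(2n+1)/24 - sum(t^3-t)/48 = 840/24 - 24/48 = 34.5.
        z = (W - E[W]) / sqrt(Var[W]) = (12 - 14) / 5.8737 = -0.3405.
        Two-sided p = 2*Phi(z) = 0.733478.
Step 6: alpha = 0.05. fail to reject H0.

W+ = 16, W- = 12, W = min = 12, p = 0.733478, fail to reject H0.


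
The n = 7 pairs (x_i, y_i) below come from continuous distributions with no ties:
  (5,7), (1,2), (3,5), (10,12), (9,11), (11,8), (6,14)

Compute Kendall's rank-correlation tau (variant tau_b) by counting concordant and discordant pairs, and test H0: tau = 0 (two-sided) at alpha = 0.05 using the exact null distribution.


Step 1: Enumerate the 21 unordered pairs (i,j) with i<j and classify each by sign(x_j-x_i) * sign(y_j-y_i).
  (1,2):dx=-4,dy=-5->C; (1,3):dx=-2,dy=-2->C; (1,4):dx=+5,dy=+5->C; (1,5):dx=+4,dy=+4->C
  (1,6):dx=+6,dy=+1->C; (1,7):dx=+1,dy=+7->C; (2,3):dx=+2,dy=+3->C; (2,4):dx=+9,dy=+10->C
  (2,5):dx=+8,dy=+9->C; (2,6):dx=+10,dy=+6->C; (2,7):dx=+5,dy=+12->C; (3,4):dx=+7,dy=+7->C
  (3,5):dx=+6,dy=+6->C; (3,6):dx=+8,dy=+3->C; (3,7):dx=+3,dy=+9->C; (4,5):dx=-1,dy=-1->C
  (4,6):dx=+1,dy=-4->D; (4,7):dx=-4,dy=+2->D; (5,6):dx=+2,dy=-3->D; (5,7):dx=-3,dy=+3->D
  (6,7):dx=-5,dy=+6->D
Step 2: C = 16, D = 5, total pairs = 21.
Step 3: tau = (C - D)/(n(n-1)/2) = (16 - 5)/21 = 0.523810.
Step 4: Exact two-sided p-value (enumerate n! = 5040 permutations of y under H0): p = 0.136111.
Step 5: alpha = 0.05. fail to reject H0.

tau_b = 0.5238 (C=16, D=5), p = 0.136111, fail to reject H0.


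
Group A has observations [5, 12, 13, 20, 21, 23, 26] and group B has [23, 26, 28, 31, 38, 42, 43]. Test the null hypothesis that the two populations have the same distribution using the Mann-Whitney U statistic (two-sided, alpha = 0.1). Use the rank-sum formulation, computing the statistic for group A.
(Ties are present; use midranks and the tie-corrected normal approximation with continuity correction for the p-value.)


Step 1: Combine and sort all 14 observations; assign midranks.
sorted (value, group): (5,X), (12,X), (13,X), (20,X), (21,X), (23,X), (23,Y), (26,X), (26,Y), (28,Y), (31,Y), (38,Y), (42,Y), (43,Y)
ranks: 5->1, 12->2, 13->3, 20->4, 21->5, 23->6.5, 23->6.5, 26->8.5, 26->8.5, 28->10, 31->11, 38->12, 42->13, 43->14
Step 2: Rank sum for X: R1 = 1 + 2 + 3 + 4 + 5 + 6.5 + 8.5 = 30.
Step 3: U_X = R1 - n1(n1+1)/2 = 30 - 7*8/2 = 30 - 28 = 2.
       U_Y = n1*n2 - U_X = 49 - 2 = 47.
Step 4: Ties are present, so use the tie-corrected normal approximation (with continuity correction) for the p-value.
Step 5: p-value = 0.004844; compare to alpha = 0.1. reject H0.

U_X = 2, p = 0.004844, reject H0 at alpha = 0.1.
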